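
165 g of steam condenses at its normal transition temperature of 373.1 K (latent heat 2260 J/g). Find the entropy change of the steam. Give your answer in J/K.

ΔS = -999 J/K

Heat released by the substance: Q = −mL = −165 × 2260 = −372900 J.
At constant T, ΔS = Q_rev/T = −372900 / 373.1 = -999 J/K.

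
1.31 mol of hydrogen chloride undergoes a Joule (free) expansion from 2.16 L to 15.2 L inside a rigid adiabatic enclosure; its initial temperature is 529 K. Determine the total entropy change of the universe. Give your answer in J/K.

ΔS_universe = 21.3 J/K

No heat is exchanged and no work is done, so the ideal-gas temperature stays constant.
Entropy is a state function; using a reversible isothermal path, ΔS_gas = nR ln(V₂/V₁) = 1.31 × 8.314 × ln(15.2/2.16) = 21.3 J/K.
The insulated surroundings exchange no heat, so ΔS_surr = 0 and ΔS_universe = ΔS_gas.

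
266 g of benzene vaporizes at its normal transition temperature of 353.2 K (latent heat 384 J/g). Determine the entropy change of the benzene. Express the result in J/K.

ΔS = 289 J/K

Heat absorbed by the substance: Q = mL = 266 × 384 = 102144 J.
At constant T, ΔS = Q_rev/T = 102144 / 353.2 = 289 J/K.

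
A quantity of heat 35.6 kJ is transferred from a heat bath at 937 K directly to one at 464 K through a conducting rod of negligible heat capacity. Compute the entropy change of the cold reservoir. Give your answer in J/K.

The cold reservoir gains heat Q, so ΔS_cold = +Q/T_C = 35600/464 = 76.7 J/K.

ΔS_cold = 76.7 J/K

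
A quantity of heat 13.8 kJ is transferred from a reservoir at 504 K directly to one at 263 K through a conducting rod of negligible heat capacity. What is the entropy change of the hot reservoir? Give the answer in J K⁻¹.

The hot reservoir loses heat Q, so ΔS_hot = −Q/T_H = −13800/504 = -27.4 J/K.

ΔS_hot = -27.4 J/K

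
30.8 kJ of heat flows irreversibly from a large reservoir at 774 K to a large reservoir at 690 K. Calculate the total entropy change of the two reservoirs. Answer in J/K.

ΔS_total = 4.84 J/K

ΔS_hot = −Q/T_H = −30800/774 = -39.793 J/K and ΔS_cold = +Q/T_C = 30800/690 = 44.638 J/K.
ΔS_total = -39.793 + 44.638 = 4.84 J/K, positive as the second law requires.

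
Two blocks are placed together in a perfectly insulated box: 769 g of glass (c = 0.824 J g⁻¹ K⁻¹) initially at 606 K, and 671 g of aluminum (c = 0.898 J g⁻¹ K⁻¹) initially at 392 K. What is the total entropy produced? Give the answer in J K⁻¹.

ΔS_total = 29 J/K

Energy balance: T_f = (m₁c₁T₁ + m₂c₂T₂)/(m₁c₁ + m₂c₂) = 501.69 K.
ΔS₁ = m₁c₁ ln(T_f/T₁) = 633.656 × ln(501.69/606) = -119.7 J/K.
ΔS₂ = m₂c₂ ln(T_f/T₂) = 602.558 × ln(501.69/392) = 148.7 J/K.
ΔS_total = -119.7 + 148.7 = 29 J/K.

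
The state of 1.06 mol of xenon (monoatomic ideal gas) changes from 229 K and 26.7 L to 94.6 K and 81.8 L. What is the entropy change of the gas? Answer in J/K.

ΔS = -1.82 J/K

Entropy is a state function: ΔS = nC_V ln(T₂/T₁) + nR ln(V₂/V₁), with C_V = 3R/2 = 12.47 J mol⁻¹ K⁻¹ for a monoatomic ideal gas.
ΔS = 1.06 × [12.47 × ln(94.6/229) + 8.314 × ln(81.8/26.7)] = -1.82 J/K.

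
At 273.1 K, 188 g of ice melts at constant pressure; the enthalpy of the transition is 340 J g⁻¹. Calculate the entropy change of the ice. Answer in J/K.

Heat absorbed by the substance: Q = mL = 188 × 340 = 63920 J.
At constant T, ΔS = Q_rev/T = 63920 / 273.1 = 234 J/K.

ΔS = 234 J/K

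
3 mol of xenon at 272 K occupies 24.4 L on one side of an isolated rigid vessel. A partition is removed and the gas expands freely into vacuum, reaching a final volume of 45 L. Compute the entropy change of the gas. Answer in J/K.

ΔS_gas = 15.3 J/K

No heat is exchanged and no work is done, so the ideal-gas temperature stays constant.
Entropy is a state function; using a reversible isothermal path, ΔS_gas = nR ln(V₂/V₁) = 3 × 8.314 × ln(45/24.4) = 15.3 J/K.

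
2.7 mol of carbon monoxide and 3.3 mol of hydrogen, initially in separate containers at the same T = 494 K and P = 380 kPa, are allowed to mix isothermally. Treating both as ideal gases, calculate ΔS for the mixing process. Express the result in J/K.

ΔS_mix = 34.3 J/K

Mole fractions: x_A = 2.7/6 = 0.45, x_B = 0.55.
ΔS_mix = −R(n_A ln x_A + n_B ln x_B) = −8.314 × (2.7 ln 0.45 + 3.3 ln 0.55) = 34.3 J/K.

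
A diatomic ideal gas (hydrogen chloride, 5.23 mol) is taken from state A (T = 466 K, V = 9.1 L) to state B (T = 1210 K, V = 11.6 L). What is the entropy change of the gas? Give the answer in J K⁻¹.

Entropy is a state function: ΔS = nC_V ln(T₂/T₁) + nR ln(V₂/V₁), with C_V = 5R/2 = 20.79 J mol⁻¹ K⁻¹ for a diatomic ideal gas.
ΔS = 5.23 × [20.79 × ln(1210/466) + 8.314 × ln(11.6/9.1)] = 114 J/K.

ΔS = 114 J/K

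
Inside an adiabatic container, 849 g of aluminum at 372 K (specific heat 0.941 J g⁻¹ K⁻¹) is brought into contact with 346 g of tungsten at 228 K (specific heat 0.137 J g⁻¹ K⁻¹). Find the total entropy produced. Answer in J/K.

ΔS_total = 4.65 J/K

Energy balance: T_f = (m₁c₁T₁ + m₂c₂T₂)/(m₁c₁ + m₂c₂) = 363.93 K.
ΔS₁ = m₁c₁ ln(T_f/T₁) = 798.909 × ln(363.93/372) = -17.512 J/K.
ΔS₂ = m₂c₂ ln(T_f/T₂) = 47.402 × ln(363.93/228) = 22.1665 J/K.
ΔS_total = -17.512 + 22.1665 = 4.65 J/K.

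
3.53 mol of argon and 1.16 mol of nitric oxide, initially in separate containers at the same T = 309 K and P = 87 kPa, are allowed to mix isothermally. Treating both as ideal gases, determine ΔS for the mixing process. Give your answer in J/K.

ΔS_mix = 21.8 J/K

Mole fractions: x_A = 3.53/4.69 = 0.753, x_B = 0.247.
ΔS_mix = −R(n_A ln x_A + n_B ln x_B) = −8.314 × (3.53 ln 0.753 + 1.16 ln 0.247) = 21.8 J/K.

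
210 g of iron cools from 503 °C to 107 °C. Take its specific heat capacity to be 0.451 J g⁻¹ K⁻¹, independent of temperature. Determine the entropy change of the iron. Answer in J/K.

ΔS = -67.6 J/K

In kelvin: T₁ = 776.15 K, T₂ = 380.15 K. ΔS = ∫dQ_rev/T = m c ln(T₂/T₁) = 210 × 0.451 × ln(380.15/776.15) = -67.6 J/K.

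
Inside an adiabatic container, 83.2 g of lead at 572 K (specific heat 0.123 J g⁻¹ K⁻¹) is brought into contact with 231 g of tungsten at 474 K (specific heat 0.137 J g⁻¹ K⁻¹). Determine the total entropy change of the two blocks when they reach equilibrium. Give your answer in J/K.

Energy balance: T_f = (m₁c₁T₁ + m₂c₂T₂)/(m₁c₁ + m₂c₂) = 497.95 K.
ΔS₁ = m₁c₁ ln(T_f/T₁) = 10.2336 × ln(497.95/572) = -1.419 J/K.
ΔS₂ = m₂c₂ ln(T_f/T₂) = 31.647 × ln(497.95/474) = 1.56 J/K.
ΔS_total = -1.419 + 1.56 = 0.141 J/K.

ΔS_total = 0.141 J/K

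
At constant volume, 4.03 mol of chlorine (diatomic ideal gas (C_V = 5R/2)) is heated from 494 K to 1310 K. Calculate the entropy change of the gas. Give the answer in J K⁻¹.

ΔS = 81.7 J/K

At constant volume, ΔS = nC_V ln(T₂/T₁) with C_V = 5R/2 = 20.79 J mol⁻¹ K⁻¹.
ΔS = 4.03 × 20.79 × ln(1310/494) = 81.7 J/K.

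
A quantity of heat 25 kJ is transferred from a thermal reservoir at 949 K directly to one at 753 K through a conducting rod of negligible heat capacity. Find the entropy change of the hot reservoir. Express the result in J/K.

The hot reservoir loses heat Q, so ΔS_hot = −Q/T_H = −25000/949 = -26.3 J/K.

ΔS_hot = -26.3 J/K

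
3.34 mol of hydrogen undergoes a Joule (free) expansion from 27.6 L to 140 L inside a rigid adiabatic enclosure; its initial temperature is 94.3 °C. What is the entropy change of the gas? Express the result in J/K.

ΔS_gas = 45.1 J/K

No heat is exchanged and no work is done, so the ideal-gas temperature stays constant.
Entropy is a state function; using a reversible isothermal path, ΔS_gas = nR ln(V₂/V₁) = 3.34 × 8.314 × ln(140/27.6) = 45.1 J/K.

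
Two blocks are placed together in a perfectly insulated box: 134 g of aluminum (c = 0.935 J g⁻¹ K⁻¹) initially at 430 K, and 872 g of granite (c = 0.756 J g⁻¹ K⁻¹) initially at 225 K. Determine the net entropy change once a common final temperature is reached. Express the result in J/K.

Energy balance: T_f = (m₁c₁T₁ + m₂c₂T₂)/(m₁c₁ + m₂c₂) = 257.74 K.
ΔS₁ = m₁c₁ ln(T_f/T₁) = 125.29 × ln(257.74/430) = -64.13 J/K.
ΔS₂ = m₂c₂ ln(T_f/T₂) = 659.232 × ln(257.74/225) = 89.55 J/K.
ΔS_total = -64.13 + 89.55 = 25.4 J/K.

ΔS_total = 25.4 J/K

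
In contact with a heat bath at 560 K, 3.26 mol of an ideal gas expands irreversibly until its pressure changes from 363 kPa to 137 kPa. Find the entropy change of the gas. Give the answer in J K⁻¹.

Entropy is a state function, so ΔS_gas depends only on the end states.
For an isothermal ideal gas ΔS_gas = nR ln(P₁/P₂) = 3.26 × 8.314 × ln(363/137) = 26.4 J/K.

ΔS_gas = 26.4 J/K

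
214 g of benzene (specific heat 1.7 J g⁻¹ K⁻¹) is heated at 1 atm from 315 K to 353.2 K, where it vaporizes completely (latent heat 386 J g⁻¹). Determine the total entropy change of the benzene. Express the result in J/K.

ΔS = 276 J/K

Warming step: ΔS₁ = m c ln(T_tr/T_i) = 214 × 1.7 × ln(353.2/315) = 41.64 J/K.
Phase change: ΔS₂ = +mL/T_tr = 214 × 386 / 353.2 = 233.9 J/K.
ΔS_total = (41.64) + (233.9) = 276 J/K.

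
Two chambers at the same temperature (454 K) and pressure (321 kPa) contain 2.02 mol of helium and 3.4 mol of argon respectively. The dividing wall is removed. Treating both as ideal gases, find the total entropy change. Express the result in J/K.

ΔS_mix = 29.8 J/K

Mole fractions: x_A = 2.02/5.42 = 0.373, x_B = 0.627.
ΔS_mix = −R(n_A ln x_A + n_B ln x_B) = −8.314 × (2.02 ln 0.373 + 3.4 ln 0.627) = 29.8 J/K.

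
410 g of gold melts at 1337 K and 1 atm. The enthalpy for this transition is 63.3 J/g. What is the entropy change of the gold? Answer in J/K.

ΔS = 19.4 J/K

Heat absorbed by the substance: Q = mL = 410 × 63.3 = 25953 J.
At constant T, ΔS = Q_rev/T = 25953 / 1337 = 19.4 J/K.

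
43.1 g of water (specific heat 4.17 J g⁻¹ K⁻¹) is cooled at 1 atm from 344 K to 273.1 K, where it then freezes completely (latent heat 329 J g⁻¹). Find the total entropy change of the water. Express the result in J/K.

ΔS = -93.4 J/K

Cooling step: ΔS₁ = m c ln(T_tr/T_i) = 43.1 × 4.17 × ln(273.1/344) = -41.48 J/K.
Phase change: ΔS₂ = −mL/T_tr = −43.1 × 329 / 273.1 = -51.92 J/K.
ΔS_total = (-41.48) + (-51.92) = -93.4 J/K.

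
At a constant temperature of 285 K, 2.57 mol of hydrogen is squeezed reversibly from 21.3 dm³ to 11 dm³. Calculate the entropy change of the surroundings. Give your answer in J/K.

For an isothermal ideal gas ΔS_gas = nR ln(V₂/V₁) = 2.57 × 8.314 × ln(11/21.3) = -14.1 J/K.
The process is reversible, so ΔS_surr = −ΔS_gas = 14.1 J/K and ΔS_universe = 0.

ΔS_surr = 14.1 J/K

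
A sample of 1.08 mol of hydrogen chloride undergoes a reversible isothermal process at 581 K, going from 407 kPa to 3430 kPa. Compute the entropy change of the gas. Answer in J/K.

For an isothermal ideal gas ΔS_gas = nR ln(P₁/P₂) = 1.08 × 8.314 × ln(407/3430) = -19.1 J/K.

ΔS_gas = -19.1 J/K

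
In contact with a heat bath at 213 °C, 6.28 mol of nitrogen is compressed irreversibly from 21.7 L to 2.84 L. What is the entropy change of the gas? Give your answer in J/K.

ΔS_gas = -106 J/K

Entropy is a state function, so ΔS_gas depends only on the end states.
For an isothermal ideal gas ΔS_gas = nR ln(V₂/V₁) = 6.28 × 8.314 × ln(2.84/21.7) = -106 J/K.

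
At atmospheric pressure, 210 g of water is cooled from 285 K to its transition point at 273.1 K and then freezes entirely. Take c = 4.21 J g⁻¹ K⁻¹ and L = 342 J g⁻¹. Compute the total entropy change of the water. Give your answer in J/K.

ΔS = -301 J/K

Cooling step: ΔS₁ = m c ln(T_tr/T_i) = 210 × 4.21 × ln(273.1/285) = -37.71 J/K.
Phase change: ΔS₂ = −mL/T_tr = −210 × 342 / 273.1 = -263 J/K.
ΔS_total = (-37.71) + (-263) = -301 J/K.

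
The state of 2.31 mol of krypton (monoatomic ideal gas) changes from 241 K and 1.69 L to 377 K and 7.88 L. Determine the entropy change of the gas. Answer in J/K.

Entropy is a state function: ΔS = nC_V ln(T₂/T₁) + nR ln(V₂/V₁), with C_V = 3R/2 = 12.47 J mol⁻¹ K⁻¹ for a monoatomic ideal gas.
ΔS = 2.31 × [12.47 × ln(377/241) + 8.314 × ln(7.88/1.69)] = 42.5 J/K.

ΔS = 42.5 J/K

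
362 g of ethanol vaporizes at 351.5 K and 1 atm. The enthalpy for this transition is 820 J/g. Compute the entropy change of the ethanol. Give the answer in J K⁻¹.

Heat absorbed by the substance: Q = mL = 362 × 820 = 296840 J.
At constant T, ΔS = Q_rev/T = 296840 / 351.5 = 844 J/K.

ΔS = 844 J/K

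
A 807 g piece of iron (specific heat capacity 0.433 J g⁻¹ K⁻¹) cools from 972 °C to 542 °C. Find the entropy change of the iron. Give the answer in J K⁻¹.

In kelvin: T₁ = 1245.15 K, T₂ = 815.15 K. ΔS = ∫dQ_rev/T = m c ln(T₂/T₁) = 807 × 0.433 × ln(815.15/1245.15) = -148 J/K.

ΔS = -148 J/K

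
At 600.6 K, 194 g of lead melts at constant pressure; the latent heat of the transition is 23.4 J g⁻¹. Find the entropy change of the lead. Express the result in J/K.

ΔS = 7.56 J/K

Heat absorbed by the substance: Q = mL = 194 × 23.4 = 4539.6 J.
At constant T, ΔS = Q_rev/T = 4539.6 / 600.6 = 7.56 J/K.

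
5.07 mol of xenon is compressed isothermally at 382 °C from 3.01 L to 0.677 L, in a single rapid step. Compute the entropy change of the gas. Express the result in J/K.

Entropy is a state function, so ΔS_gas depends only on the end states.
For an isothermal ideal gas ΔS_gas = nR ln(V₂/V₁) = 5.07 × 8.314 × ln(0.677/3.01) = -62.9 J/K.

ΔS_gas = -62.9 J/K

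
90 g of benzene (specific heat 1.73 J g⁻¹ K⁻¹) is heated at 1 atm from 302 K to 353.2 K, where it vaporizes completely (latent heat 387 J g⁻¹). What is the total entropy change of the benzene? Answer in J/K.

ΔS = 123 J/K

Warming step: ΔS₁ = m c ln(T_tr/T_i) = 90 × 1.73 × ln(353.2/302) = 24.38 J/K.
Phase change: ΔS₂ = +mL/T_tr = 90 × 387 / 353.2 = 98.61 J/K.
ΔS_total = (24.38) + (98.61) = 123 J/K.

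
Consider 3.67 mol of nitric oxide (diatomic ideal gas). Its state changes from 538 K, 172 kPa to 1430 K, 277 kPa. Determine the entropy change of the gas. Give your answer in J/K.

ΔS = 89.9 J/K

ΔS = nC_p ln(T₂/T₁) − nR ln(P₂/P₁), with C_p = 7R/2 = 29.1 J mol⁻¹ K⁻¹ for a diatomic ideal gas.
ΔS = 3.67 × [29.1 × ln(1430/538) − 8.314 × ln(277/172)] = 89.9 J/K.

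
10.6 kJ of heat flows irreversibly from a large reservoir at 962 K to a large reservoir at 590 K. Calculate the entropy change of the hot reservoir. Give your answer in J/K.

The hot reservoir loses heat Q, so ΔS_hot = −Q/T_H = −10600/962 = -11 J/K.

ΔS_hot = -11 J/K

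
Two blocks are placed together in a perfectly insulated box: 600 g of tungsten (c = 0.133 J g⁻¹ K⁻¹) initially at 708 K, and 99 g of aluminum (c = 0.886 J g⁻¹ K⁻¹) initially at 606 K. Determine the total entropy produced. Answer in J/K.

Energy balance: T_f = (m₁c₁T₁ + m₂c₂T₂)/(m₁c₁ + m₂c₂) = 654.59 K.
ΔS₁ = m₁c₁ ln(T_f/T₁) = 79.8 × ln(654.59/708) = -6.259 J/K.
ΔS₂ = m₂c₂ ln(T_f/T₂) = 87.714 × ln(654.59/606) = 6.765 J/K.
ΔS_total = -6.259 + 6.765 = 0.506 J/K.

ΔS_total = 0.506 J/K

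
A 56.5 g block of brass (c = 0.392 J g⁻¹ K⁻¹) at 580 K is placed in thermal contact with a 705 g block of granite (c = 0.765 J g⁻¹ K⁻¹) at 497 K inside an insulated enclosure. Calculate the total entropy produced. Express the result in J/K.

ΔS_total = 0.266 J/K

Energy balance: T_f = (m₁c₁T₁ + m₂c₂T₂)/(m₁c₁ + m₂c₂) = 500.27 K.
ΔS₁ = m₁c₁ ln(T_f/T₁) = 22.148 × ln(500.27/580) = -3.275 J/K.
ΔS₂ = m₂c₂ ln(T_f/T₂) = 539.325 × ln(500.27/497) = 3.541 J/K.
ΔS_total = -3.275 + 3.541 = 0.266 J/K.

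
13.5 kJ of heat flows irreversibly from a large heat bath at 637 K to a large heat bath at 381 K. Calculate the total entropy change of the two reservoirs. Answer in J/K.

ΔS_hot = −Q/T_H = −13500/637 = -21.19 J/K and ΔS_cold = +Q/T_C = 13500/381 = 35.43 J/K.
ΔS_total = -21.19 + 35.43 = 14.2 J/K, positive as the second law requires.

ΔS_total = 14.2 J/K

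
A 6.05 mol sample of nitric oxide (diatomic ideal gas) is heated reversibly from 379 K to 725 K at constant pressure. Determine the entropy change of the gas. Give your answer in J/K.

ΔS = 114 J/K

At constant pressure, ΔS = nC_p ln(T₂/T₁) with C_p = 7R/2 = 29.1 J mol⁻¹ K⁻¹.
ΔS = 6.05 × 29.1 × ln(725/379) = 114 J/K.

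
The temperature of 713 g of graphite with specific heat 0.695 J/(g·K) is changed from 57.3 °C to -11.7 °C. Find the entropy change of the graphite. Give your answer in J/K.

ΔS = -116 J/K

In kelvin: T₁ = 330.45 K, T₂ = 261.45 K. ΔS = ∫dQ_rev/T = m c ln(T₂/T₁) = 713 × 0.695 × ln(261.45/330.45) = -116 J/K.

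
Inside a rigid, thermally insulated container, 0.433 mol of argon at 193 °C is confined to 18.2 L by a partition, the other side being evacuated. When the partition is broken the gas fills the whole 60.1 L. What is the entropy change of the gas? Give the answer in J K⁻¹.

ΔS_gas = 4.3 J/K

For an ideal gas in free expansion Q = 0 and W = 0, so T is unchanged.
Entropy is a state function; using a reversible isothermal path, ΔS_gas = nR ln(V₂/V₁) = 0.433 × 8.314 × ln(60.1/18.2) = 4.3 J/K.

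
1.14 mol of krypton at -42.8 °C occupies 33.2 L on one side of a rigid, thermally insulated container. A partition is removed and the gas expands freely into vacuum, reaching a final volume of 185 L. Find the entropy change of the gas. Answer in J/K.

ΔS_gas = 16.3 J/K

For an ideal gas in free expansion Q = 0 and W = 0, so T is unchanged.
Entropy is a state function; using a reversible isothermal path, ΔS_gas = nR ln(V₂/V₁) = 1.14 × 8.314 × ln(185/33.2) = 16.3 J/K.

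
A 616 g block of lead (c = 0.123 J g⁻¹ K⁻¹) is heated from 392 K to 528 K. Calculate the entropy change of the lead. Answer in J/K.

ΔS = ∫dQ_rev/T = m c ln(T₂/T₁) = 616 × 0.123 × ln(528/392) = 22.6 J/K.

ΔS = 22.6 J/K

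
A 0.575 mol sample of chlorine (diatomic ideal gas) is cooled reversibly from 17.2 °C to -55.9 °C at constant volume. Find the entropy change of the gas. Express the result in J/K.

In kelvin: T₁ = 290.35 K, T₂ = 217.25 K. At constant volume, ΔS = nC_V ln(T₂/T₁) with C_V = 5R/2 = 20.79 J mol⁻¹ K⁻¹.
ΔS = 0.575 × 20.79 × ln(217.25/290.35) = -3.47 J/K.

ΔS = -3.47 J/K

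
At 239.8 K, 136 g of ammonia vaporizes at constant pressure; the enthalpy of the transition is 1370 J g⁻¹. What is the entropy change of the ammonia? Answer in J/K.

ΔS = 777 J/K

Heat absorbed by the substance: Q = mL = 136 × 1370 = 186320 J.
At constant T, ΔS = Q_rev/T = 186320 / 239.8 = 777 J/K.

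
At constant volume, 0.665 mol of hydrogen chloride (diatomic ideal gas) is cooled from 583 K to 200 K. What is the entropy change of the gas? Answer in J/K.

ΔS = -14.8 J/K

At constant volume, ΔS = nC_V ln(T₂/T₁) with C_V = 5R/2 = 20.79 J mol⁻¹ K⁻¹.
ΔS = 0.665 × 20.79 × ln(200/583) = -14.8 J/K.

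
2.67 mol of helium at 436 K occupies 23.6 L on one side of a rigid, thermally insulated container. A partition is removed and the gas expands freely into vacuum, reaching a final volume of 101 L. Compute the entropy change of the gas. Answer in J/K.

For an ideal gas in free expansion Q = 0 and W = 0, so T is unchanged.
Entropy is a state function; using a reversible isothermal path, ΔS_gas = nR ln(V₂/V₁) = 2.67 × 8.314 × ln(101/23.6) = 32.3 J/K.

ΔS_gas = 32.3 J/K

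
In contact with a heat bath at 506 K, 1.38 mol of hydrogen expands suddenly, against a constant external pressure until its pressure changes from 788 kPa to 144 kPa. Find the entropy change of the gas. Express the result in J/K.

ΔS_gas = 19.5 J/K

Entropy is a state function, so ΔS_gas depends only on the end states.
For an isothermal ideal gas ΔS_gas = nR ln(P₁/P₂) = 1.38 × 8.314 × ln(788/144) = 19.5 J/K.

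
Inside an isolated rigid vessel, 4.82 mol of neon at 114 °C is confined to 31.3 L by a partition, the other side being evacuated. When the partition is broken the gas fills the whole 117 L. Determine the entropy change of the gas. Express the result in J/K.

ΔS_gas = 52.8 J/K

For an ideal gas in free expansion Q = 0 and W = 0, so T is unchanged.
Entropy is a state function; using a reversible isothermal path, ΔS_gas = nR ln(V₂/V₁) = 4.82 × 8.314 × ln(117/31.3) = 52.8 J/K.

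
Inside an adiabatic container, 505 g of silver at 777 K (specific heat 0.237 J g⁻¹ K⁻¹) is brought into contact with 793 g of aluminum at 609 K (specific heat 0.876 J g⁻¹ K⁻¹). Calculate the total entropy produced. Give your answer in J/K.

Energy balance: T_f = (m₁c₁T₁ + m₂c₂T₂)/(m₁c₁ + m₂c₂) = 633.69 K.
ΔS₁ = m₁c₁ ln(T_f/T₁) = 119.685 × ln(633.69/777) = -24.4 J/K.
ΔS₂ = m₂c₂ ln(T_f/T₂) = 694.668 × ln(633.69/609) = 27.61 J/K.
ΔS_total = -24.4 + 27.61 = 3.21 J/K.

ΔS_total = 3.21 J/K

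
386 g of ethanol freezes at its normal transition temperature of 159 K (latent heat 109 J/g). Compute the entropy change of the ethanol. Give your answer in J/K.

Heat released by the substance: Q = −mL = −386 × 109 = −42074 J.
At constant T, ΔS = Q_rev/T = −42074 / 159 = -265 J/K.

ΔS = -265 J/K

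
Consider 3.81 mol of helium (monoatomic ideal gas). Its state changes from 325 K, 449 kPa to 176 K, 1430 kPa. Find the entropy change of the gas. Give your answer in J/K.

ΔS = nC_p ln(T₂/T₁) − nR ln(P₂/P₁), with C_p = 5R/2 = 20.79 J mol⁻¹ K⁻¹ for a monoatomic ideal gas.
ΔS = 3.81 × [20.79 × ln(176/325) − 8.314 × ln(1430/449)] = -85.3 J/K.

ΔS = -85.3 J/K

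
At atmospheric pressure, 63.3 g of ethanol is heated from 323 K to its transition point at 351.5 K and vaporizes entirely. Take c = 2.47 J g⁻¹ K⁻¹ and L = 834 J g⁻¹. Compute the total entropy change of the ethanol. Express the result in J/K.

Warming step: ΔS₁ = m c ln(T_tr/T_i) = 63.3 × 2.47 × ln(351.5/323) = 13.22 J/K.
Phase change: ΔS₂ = +mL/T_tr = 63.3 × 834 / 351.5 = 150.2 J/K.
ΔS_total = (13.22) + (150.2) = 163 J/K.

ΔS = 163 J/K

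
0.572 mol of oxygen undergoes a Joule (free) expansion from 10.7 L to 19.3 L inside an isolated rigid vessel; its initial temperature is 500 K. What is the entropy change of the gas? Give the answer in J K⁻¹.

ΔS_gas = 2.81 J/K

For an ideal gas in free expansion Q = 0 and W = 0, so T is unchanged.
Entropy is a state function; using a reversible isothermal path, ΔS_gas = nR ln(V₂/V₁) = 0.572 × 8.314 × ln(19.3/10.7) = 2.81 J/K.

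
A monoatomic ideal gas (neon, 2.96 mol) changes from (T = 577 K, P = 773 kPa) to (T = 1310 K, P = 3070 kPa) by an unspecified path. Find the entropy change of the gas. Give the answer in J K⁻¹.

ΔS = nC_p ln(T₂/T₁) − nR ln(P₂/P₁), with C_p = 5R/2 = 20.79 J mol⁻¹ K⁻¹ for a monoatomic ideal gas.
ΔS = 2.96 × [20.79 × ln(1310/577) − 8.314 × ln(3070/773)] = 16.5 J/K.

ΔS = 16.5 J/K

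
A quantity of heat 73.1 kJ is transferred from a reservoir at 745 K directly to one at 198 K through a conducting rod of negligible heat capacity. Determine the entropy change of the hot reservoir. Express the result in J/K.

ΔS_hot = -98.1 J/K

The hot reservoir loses heat Q, so ΔS_hot = −Q/T_H = −73100/745 = -98.1 J/K.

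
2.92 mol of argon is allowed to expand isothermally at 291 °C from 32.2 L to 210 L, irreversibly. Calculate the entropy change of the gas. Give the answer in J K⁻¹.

Entropy is a state function, so ΔS_gas depends only on the end states.
For an isothermal ideal gas ΔS_gas = nR ln(V₂/V₁) = 2.92 × 8.314 × ln(210/32.2) = 45.5 J/K.

ΔS_gas = 45.5 J/K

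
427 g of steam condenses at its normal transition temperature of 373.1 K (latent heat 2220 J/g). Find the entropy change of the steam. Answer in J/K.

Heat released by the substance: Q = −mL = −427 × 2220 = −947940 J.
At constant T, ΔS = Q_rev/T = −947940 / 373.1 = -2540 J/K.

ΔS = -2540 J/K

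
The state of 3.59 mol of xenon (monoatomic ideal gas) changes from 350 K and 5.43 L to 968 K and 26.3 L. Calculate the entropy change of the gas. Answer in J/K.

ΔS = 92.6 J/K

Entropy is a state function: ΔS = nC_V ln(T₂/T₁) + nR ln(V₂/V₁), with C_V = 3R/2 = 12.47 J mol⁻¹ K⁻¹ for a monoatomic ideal gas.
ΔS = 3.59 × [12.47 × ln(968/350) + 8.314 × ln(26.3/5.43)] = 92.6 J/K.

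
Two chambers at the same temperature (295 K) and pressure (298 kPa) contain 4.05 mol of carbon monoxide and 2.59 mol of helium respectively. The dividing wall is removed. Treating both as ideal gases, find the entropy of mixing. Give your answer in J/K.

Mole fractions: x_A = 4.05/6.64 = 0.61, x_B = 0.39.
ΔS_mix = −R(n_A ln x_A + n_B ln x_B) = −8.314 × (4.05 ln 0.61 + 2.59 ln 0.39) = 36.9 J/K.

ΔS_mix = 36.9 J/K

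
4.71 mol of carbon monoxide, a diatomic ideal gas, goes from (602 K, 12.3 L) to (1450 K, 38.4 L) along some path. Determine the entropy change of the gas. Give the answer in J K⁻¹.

Entropy is a state function: ΔS = nC_V ln(T₂/T₁) + nR ln(V₂/V₁), with C_V = 5R/2 = 20.79 J mol⁻¹ K⁻¹ for a diatomic ideal gas.
ΔS = 4.71 × [20.79 × ln(1450/602) + 8.314 × ln(38.4/12.3)] = 131 J/K.

ΔS = 131 J/K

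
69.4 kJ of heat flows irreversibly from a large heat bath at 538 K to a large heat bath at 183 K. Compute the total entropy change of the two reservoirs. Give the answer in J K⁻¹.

ΔS_total = 250 J/K

ΔS_hot = −Q/T_H = −69400/538 = -129 J/K and ΔS_cold = +Q/T_C = 69400/183 = 379.2 J/K.
ΔS_total = -129 + 379.2 = 250 J/K, positive as the second law requires.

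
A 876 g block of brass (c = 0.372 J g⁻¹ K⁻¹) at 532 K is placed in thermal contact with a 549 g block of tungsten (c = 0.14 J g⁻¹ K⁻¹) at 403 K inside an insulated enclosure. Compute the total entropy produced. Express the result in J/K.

Energy balance: T_f = (m₁c₁T₁ + m₂c₂T₂)/(m₁c₁ + m₂c₂) = 507.38 K.
ΔS₁ = m₁c₁ ln(T_f/T₁) = 325.872 × ln(507.38/532) = -15.44 J/K.
ΔS₂ = m₂c₂ ln(T_f/T₂) = 76.86 × ln(507.38/403) = 17.7 J/K.
ΔS_total = -15.44 + 17.7 = 2.26 J/K.

ΔS_total = 2.26 J/K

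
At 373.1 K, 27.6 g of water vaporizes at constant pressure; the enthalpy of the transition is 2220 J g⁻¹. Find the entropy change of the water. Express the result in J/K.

Heat absorbed by the substance: Q = mL = 27.6 × 2220 = 61272 J.
At constant T, ΔS = Q_rev/T = 61272 / 373.1 = 164 J/K.

ΔS = 164 J/K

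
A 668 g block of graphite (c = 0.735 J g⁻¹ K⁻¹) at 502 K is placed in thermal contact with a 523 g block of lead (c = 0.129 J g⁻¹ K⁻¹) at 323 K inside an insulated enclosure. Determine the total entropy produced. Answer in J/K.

ΔS_total = 5.16 J/K

Energy balance: T_f = (m₁c₁T₁ + m₂c₂T₂)/(m₁c₁ + m₂c₂) = 480.37 K.
ΔS₁ = m₁c₁ ln(T_f/T₁) = 490.98 × ln(480.37/502) = -21.62 J/K.
ΔS₂ = m₂c₂ ln(T_f/T₂) = 67.467 × ln(480.37/323) = 26.78 J/K.
ΔS_total = -21.62 + 26.78 = 5.16 J/K.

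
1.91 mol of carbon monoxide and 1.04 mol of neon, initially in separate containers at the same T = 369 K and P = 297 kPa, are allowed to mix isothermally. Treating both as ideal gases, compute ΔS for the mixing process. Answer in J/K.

Mole fractions: x_A = 1.91/2.95 = 0.647, x_B = 0.353.
ΔS_mix = −R(n_A ln x_A + n_B ln x_B) = −8.314 × (1.91 ln 0.647 + 1.04 ln 0.353) = 15.9 J/K.

ΔS_mix = 15.9 J/K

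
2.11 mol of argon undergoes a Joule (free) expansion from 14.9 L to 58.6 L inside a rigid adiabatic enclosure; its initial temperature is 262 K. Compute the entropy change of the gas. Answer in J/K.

No heat is exchanged and no work is done, so the ideal-gas temperature stays constant.
Entropy is a state function; using a reversible isothermal path, ΔS_gas = nR ln(V₂/V₁) = 2.11 × 8.314 × ln(58.6/14.9) = 24 J/K.

ΔS_gas = 24 J/K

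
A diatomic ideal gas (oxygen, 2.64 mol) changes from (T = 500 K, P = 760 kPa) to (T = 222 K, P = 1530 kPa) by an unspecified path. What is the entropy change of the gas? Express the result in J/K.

ΔS = -77.7 J/K

ΔS = nC_p ln(T₂/T₁) − nR ln(P₂/P₁), with C_p = 7R/2 = 29.1 J mol⁻¹ K⁻¹ for a diatomic ideal gas.
ΔS = 2.64 × [29.1 × ln(222/500) − 8.314 × ln(1530/760)] = -77.7 J/K.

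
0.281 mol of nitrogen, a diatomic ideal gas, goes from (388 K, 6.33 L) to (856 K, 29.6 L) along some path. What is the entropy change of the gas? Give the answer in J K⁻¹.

ΔS = 8.23 J/K

Entropy is a state function: ΔS = nC_V ln(T₂/T₁) + nR ln(V₂/V₁), with C_V = 5R/2 = 20.79 J mol⁻¹ K⁻¹ for a diatomic ideal gas.
ΔS = 0.281 × [20.79 × ln(856/388) + 8.314 × ln(29.6/6.33)] = 8.23 J/K.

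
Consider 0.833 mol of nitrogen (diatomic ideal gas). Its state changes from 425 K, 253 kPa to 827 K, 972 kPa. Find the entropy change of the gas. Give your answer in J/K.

ΔS = nC_p ln(T₂/T₁) − nR ln(P₂/P₁), with C_p = 7R/2 = 29.1 J mol⁻¹ K⁻¹ for a diatomic ideal gas.
ΔS = 0.833 × [29.1 × ln(827/425) − 8.314 × ln(972/253)] = 6.82 J/K.

ΔS = 6.82 J/K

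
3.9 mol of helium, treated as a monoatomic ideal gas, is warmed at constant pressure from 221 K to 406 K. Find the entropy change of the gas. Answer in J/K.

ΔS = 49.3 J/K

At constant pressure, ΔS = nC_p ln(T₂/T₁) with C_p = 5R/2 = 20.79 J mol⁻¹ K⁻¹.
ΔS = 3.9 × 20.79 × ln(406/221) = 49.3 J/K.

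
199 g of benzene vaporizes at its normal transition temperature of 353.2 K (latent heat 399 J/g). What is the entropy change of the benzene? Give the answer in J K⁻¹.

ΔS = 225 J/K

Heat absorbed by the substance: Q = mL = 199 × 399 = 79401 J.
At constant T, ΔS = Q_rev/T = 79401 / 353.2 = 225 J/K.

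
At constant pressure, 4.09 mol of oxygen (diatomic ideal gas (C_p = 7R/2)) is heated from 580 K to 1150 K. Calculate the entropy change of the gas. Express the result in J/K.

ΔS = 81.5 J/K

At constant pressure, ΔS = nC_p ln(T₂/T₁) with C_p = 7R/2 = 29.1 J mol⁻¹ K⁻¹.
ΔS = 4.09 × 29.1 × ln(1150/580) = 81.5 J/K.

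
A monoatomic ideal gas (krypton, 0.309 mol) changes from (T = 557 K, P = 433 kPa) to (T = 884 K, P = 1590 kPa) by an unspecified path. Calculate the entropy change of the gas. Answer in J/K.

ΔS = nC_p ln(T₂/T₁) − nR ln(P₂/P₁), with C_p = 5R/2 = 20.79 J mol⁻¹ K⁻¹ for a monoatomic ideal gas.
ΔS = 0.309 × [20.79 × ln(884/557) − 8.314 × ln(1590/433)] = -0.375 J/K.

ΔS = -0.375 J/K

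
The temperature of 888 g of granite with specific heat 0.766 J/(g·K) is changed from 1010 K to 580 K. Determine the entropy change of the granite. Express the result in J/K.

ΔS = ∫dQ_rev/T = m c ln(T₂/T₁) = 888 × 0.766 × ln(580/1010) = -377 J/K.

ΔS = -377 J/K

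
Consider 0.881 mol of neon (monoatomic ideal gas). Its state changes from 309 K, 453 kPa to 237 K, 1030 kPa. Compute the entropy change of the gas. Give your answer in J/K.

ΔS = nC_p ln(T₂/T₁) − nR ln(P₂/P₁), with C_p = 5R/2 = 20.79 J mol⁻¹ K⁻¹ for a monoatomic ideal gas.
ΔS = 0.881 × [20.79 × ln(237/309) − 8.314 × ln(1030/453)] = -10.9 J/K.

ΔS = -10.9 J/K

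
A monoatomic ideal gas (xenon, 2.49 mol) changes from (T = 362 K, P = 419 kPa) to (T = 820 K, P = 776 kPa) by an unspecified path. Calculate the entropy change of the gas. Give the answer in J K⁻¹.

ΔS = nC_p ln(T₂/T₁) − nR ln(P₂/P₁), with C_p = 5R/2 = 20.79 J mol⁻¹ K⁻¹ for a monoatomic ideal gas.
ΔS = 2.49 × [20.79 × ln(820/362) − 8.314 × ln(776/419)] = 29.6 J/K.

ΔS = 29.6 J/K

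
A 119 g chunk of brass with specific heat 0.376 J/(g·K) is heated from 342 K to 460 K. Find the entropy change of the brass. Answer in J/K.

ΔS = ∫dQ_rev/T = m c ln(T₂/T₁) = 119 × 0.376 × ln(460/342) = 13.3 J/K.

ΔS = 13.3 J/K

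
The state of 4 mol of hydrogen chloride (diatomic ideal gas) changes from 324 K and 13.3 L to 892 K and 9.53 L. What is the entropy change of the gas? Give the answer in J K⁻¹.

ΔS = 73.1 J/K

Entropy is a state function: ΔS = nC_V ln(T₂/T₁) + nR ln(V₂/V₁), with C_V = 5R/2 = 20.79 J mol⁻¹ K⁻¹ for a diatomic ideal gas.
ΔS = 4 × [20.79 × ln(892/324) + 8.314 × ln(9.53/13.3)] = 73.1 J/K.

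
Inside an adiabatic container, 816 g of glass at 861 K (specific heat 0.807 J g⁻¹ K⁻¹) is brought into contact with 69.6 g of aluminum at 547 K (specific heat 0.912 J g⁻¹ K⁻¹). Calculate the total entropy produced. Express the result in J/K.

Energy balance: T_f = (m₁c₁T₁ + m₂c₂T₂)/(m₁c₁ + m₂c₂) = 833.39 K.
ΔS₁ = m₁c₁ ln(T_f/T₁) = 658.512 × ln(833.39/861) = -21.46 J/K.
ΔS₂ = m₂c₂ ln(T_f/T₂) = 63.4752 × ln(833.39/547) = 26.73 J/K.
ΔS_total = -21.46 + 26.73 = 5.27 J/K.

ΔS_total = 5.27 J/K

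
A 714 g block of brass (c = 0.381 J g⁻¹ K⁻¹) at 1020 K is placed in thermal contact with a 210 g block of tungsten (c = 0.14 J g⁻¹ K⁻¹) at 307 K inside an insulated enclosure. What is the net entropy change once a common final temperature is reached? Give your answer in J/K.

Energy balance: T_f = (m₁c₁T₁ + m₂c₂T₂)/(m₁c₁ + m₂c₂) = 950.46 K.
ΔS₁ = m₁c₁ ln(T_f/T₁) = 272.034 × ln(950.46/1020) = -19.21 J/K.
ΔS₂ = m₂c₂ ln(T_f/T₂) = 29.4 × ln(950.46/307) = 33.22 J/K.
ΔS_total = -19.21 + 33.22 = 14 J/K.

ΔS_total = 14 J/K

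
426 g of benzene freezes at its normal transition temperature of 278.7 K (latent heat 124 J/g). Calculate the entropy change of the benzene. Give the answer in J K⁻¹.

Heat released by the substance: Q = −mL = −426 × 124 = −52824 J.
At constant T, ΔS = Q_rev/T = −52824 / 278.7 = -190 J/K.

ΔS = -190 J/K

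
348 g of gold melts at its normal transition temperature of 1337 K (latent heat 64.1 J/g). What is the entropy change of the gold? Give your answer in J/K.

Heat absorbed by the substance: Q = mL = 348 × 64.1 = 22306.8 J.
At constant T, ΔS = Q_rev/T = 22306.8 / 1337 = 16.7 J/K.

ΔS = 16.7 J/K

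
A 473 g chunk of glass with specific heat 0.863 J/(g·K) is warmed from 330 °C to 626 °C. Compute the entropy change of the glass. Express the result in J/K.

In kelvin: T₁ = 603.15 K, T₂ = 899.15 K. ΔS = ∫dQ_rev/T = m c ln(T₂/T₁) = 473 × 0.863 × ln(899.15/603.15) = 163 J/K.

ΔS = 163 J/K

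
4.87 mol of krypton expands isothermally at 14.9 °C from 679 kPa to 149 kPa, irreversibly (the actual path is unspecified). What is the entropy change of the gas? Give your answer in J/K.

ΔS_gas = 61.4 J/K

Entropy is a state function, so ΔS_gas depends only on the end states.
For an isothermal ideal gas ΔS_gas = nR ln(P₁/P₂) = 4.87 × 8.314 × ln(679/149) = 61.4 J/K.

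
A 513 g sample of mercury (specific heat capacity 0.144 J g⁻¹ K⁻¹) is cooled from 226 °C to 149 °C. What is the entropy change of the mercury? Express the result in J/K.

ΔS = -12.4 J/K

In kelvin: T₁ = 499.15 K, T₂ = 422.15 K. ΔS = ∫dQ_rev/T = m c ln(T₂/T₁) = 513 × 0.144 × ln(422.15/499.15) = -12.4 J/K.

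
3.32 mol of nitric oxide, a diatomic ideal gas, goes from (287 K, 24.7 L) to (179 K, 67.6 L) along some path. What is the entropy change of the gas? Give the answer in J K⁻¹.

ΔS = -4.79 J/K

Entropy is a state function: ΔS = nC_V ln(T₂/T₁) + nR ln(V₂/V₁), with C_V = 5R/2 = 20.79 J mol⁻¹ K⁻¹ for a diatomic ideal gas.
ΔS = 3.32 × [20.79 × ln(179/287) + 8.314 × ln(67.6/24.7)] = -4.79 J/K.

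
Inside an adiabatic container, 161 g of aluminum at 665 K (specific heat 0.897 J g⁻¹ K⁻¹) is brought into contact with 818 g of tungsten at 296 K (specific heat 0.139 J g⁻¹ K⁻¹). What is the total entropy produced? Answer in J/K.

ΔS_total = 19.7 J/K

Energy balance: T_f = (m₁c₁T₁ + m₂c₂T₂)/(m₁c₁ + m₂c₂) = 502.45 K.
ΔS₁ = m₁c₁ ln(T_f/T₁) = 144.417 × ln(502.45/665) = -40.48 J/K.
ΔS₂ = m₂c₂ ln(T_f/T₂) = 113.702 × ln(502.45/296) = 60.16 J/K.
ΔS_total = -40.48 + 60.16 = 19.7 J/K.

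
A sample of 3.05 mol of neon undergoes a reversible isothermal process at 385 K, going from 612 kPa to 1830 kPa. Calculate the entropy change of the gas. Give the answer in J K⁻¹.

For an isothermal ideal gas ΔS_gas = nR ln(P₁/P₂) = 3.05 × 8.314 × ln(612/1830) = -27.8 J/K.

ΔS_gas = -27.8 J/K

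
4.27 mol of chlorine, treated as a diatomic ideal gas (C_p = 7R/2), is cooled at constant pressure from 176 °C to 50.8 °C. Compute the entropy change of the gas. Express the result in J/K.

In kelvin: T₁ = 449.15 K, T₂ = 323.95 K. At constant pressure, ΔS = nC_p ln(T₂/T₁) with C_p = 7R/2 = 29.1 J mol⁻¹ K⁻¹.
ΔS = 4.27 × 29.1 × ln(323.95/449.15) = -40.6 J/K.

ΔS = -40.6 J/K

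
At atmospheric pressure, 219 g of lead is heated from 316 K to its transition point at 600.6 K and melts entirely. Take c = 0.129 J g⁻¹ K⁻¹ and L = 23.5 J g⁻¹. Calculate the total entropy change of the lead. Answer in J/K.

ΔS = 26.7 J/K

Warming step: ΔS₁ = m c ln(T_tr/T_i) = 219 × 0.129 × ln(600.6/316) = 18.14 J/K.
Phase change: ΔS₂ = +mL/T_tr = 219 × 23.5 / 600.6 = 8.569 J/K.
ΔS_total = (18.14) + (8.569) = 26.7 J/K.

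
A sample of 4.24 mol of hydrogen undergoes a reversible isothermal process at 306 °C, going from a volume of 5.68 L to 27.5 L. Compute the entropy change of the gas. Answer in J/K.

ΔS_gas = 55.6 J/K

For an isothermal ideal gas ΔS_gas = nR ln(V₂/V₁) = 4.24 × 8.314 × ln(27.5/5.68) = 55.6 J/K.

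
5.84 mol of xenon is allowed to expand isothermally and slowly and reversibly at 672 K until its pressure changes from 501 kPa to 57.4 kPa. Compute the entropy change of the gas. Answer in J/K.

For an isothermal ideal gas ΔS_gas = nR ln(P₁/P₂) = 5.84 × 8.314 × ln(501/57.4) = 105 J/K.

ΔS_gas = 105 J/K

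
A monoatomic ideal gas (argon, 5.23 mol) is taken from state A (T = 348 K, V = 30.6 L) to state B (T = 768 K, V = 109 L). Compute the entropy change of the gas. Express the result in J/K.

ΔS = 107 J/K

Entropy is a state function: ΔS = nC_V ln(T₂/T₁) + nR ln(V₂/V₁), with C_V = 3R/2 = 12.47 J mol⁻¹ K⁻¹ for a monoatomic ideal gas.
ΔS = 5.23 × [12.47 × ln(768/348) + 8.314 × ln(109/30.6)] = 107 J/K.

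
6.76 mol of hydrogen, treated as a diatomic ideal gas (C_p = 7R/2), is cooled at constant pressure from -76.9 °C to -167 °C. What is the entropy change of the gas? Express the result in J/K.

ΔS = -121 J/K

In kelvin: T₁ = 196.25 K, T₂ = 106.15 K. At constant pressure, ΔS = nC_p ln(T₂/T₁) with C_p = 7R/2 = 29.1 J mol⁻¹ K⁻¹.
ΔS = 6.76 × 29.1 × ln(106.15/196.25) = -121 J/K.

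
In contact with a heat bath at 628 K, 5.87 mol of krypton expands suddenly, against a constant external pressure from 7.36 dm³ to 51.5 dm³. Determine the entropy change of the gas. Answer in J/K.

ΔS_gas = 94.9 J/K

Entropy is a state function, so ΔS_gas depends only on the end states.
For an isothermal ideal gas ΔS_gas = nR ln(V₂/V₁) = 5.87 × 8.314 × ln(51.5/7.36) = 94.9 J/K.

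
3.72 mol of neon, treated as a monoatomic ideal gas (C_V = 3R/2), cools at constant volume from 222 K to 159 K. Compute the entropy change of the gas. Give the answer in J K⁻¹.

ΔS = -15.5 J/K

At constant volume, ΔS = nC_V ln(T₂/T₁) with C_V = 3R/2 = 12.47 J mol⁻¹ K⁻¹.
ΔS = 3.72 × 12.47 × ln(159/222) = -15.5 J/K.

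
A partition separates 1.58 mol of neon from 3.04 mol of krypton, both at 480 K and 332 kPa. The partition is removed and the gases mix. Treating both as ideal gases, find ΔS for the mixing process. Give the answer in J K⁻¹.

Mole fractions: x_A = 1.58/4.62 = 0.342, x_B = 0.658.
ΔS_mix = −R(n_A ln x_A + n_B ln x_B) = −8.314 × (1.58 ln 0.342 + 3.04 ln 0.658) = 24.7 J/K.

ΔS_mix = 24.7 J/K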